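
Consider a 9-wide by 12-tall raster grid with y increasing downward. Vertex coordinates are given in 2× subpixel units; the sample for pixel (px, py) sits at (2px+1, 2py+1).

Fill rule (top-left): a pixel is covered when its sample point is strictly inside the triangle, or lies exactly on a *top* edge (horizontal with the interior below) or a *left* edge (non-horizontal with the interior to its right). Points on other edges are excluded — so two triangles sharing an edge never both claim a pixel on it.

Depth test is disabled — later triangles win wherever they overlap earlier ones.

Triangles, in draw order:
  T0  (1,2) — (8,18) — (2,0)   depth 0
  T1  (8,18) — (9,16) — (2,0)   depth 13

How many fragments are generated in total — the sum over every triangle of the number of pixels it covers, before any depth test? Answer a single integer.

T0:
  2·area = 30  (B↔C swapped to make it positive)
  edge (1, 2)→(2, 0): d=(1,-2) top-left  bias=+0
  edge (2, 0)→(8, 18): d=(6,18) right/bottom  bias=-1
  edge (8, 18)→(1, 2): d=(-7,-16) top-left  bias=+0
    (1,1)@(3, 3): e=[5,0,25] → ·  [on edge]
    (1,2)@(3, 5): e=[7,12,11] → █
    (2,2)@(5, 5): e=[11,-24,43] → ·
    (1,3)@(3, 7): e=[9,24,-3] → ·
    (2,4)@(5, 9): e=[15,0,15] → ·  [on edge]
    (2,5)@(5, 11): e=[17,12,1] → █
    (3,5)@(7, 11): e=[21,-24,33] → ·
    (2,6)@(5, 13): e=[19,24,-13] → ·
    (3,7)@(7, 15): e=[25,0,5] → ·  [on edge]
    (4,10)@(9, 21): e=[35,0,-5] → ·  [on edge]
  covered (2 px):
    · · · · · · · · ·
    · · · · · · · · ·
    · █ · · · · · · ·
    · · · · · · · · ·
    · · · · · · · · ·
    · · █ · · · · · ·
    · · · · · · · · ·
    · · · · · · · · ·
    · · · · · · · · ·
    · · · · · · · · ·
    · · · · · · · · ·
    · · · · · · · · ·
T1:
  2·area = 30  (B↔C swapped to make it positive)
  edge (8, 18)→(2, 0): d=(-6,-18) top-left  bias=+0
  edge (2, 0)→(9, 16): d=(7,16) right/bottom  bias=-1
  edge (9, 16)→(8, 18): d=(-1,2) right/bottom  bias=-1
    (1,1)@(3, 3): e=[0,5,25] → █  [on edge]
    (2,1)@(5, 3): e=[36,-27,21] → ·
    (1,2)@(3, 5): e=[-12,19,23] → ·
    (2,3)@(5, 7): e=[12,1,17] → █
    (3,3)@(7, 7): e=[48,-31,13] → ·
    (2,4)@(5, 9): e=[0,15,15] → █  [on edge]
    (3,4)@(7, 9): e=[36,-17,11] → ·
    (2,5)@(5, 11): e=[-12,29,13] → ·
    (3,6)@(7, 13): e=[12,11,7] → █
    (4,6)@(9, 13): e=[48,-21,3] → ·
    (3,7)@(7, 15): e=[0,25,5] → █  [on edge]
    (4,7)@(9, 15): e=[36,-7,1] → ·
    (4,10)@(9, 21): e=[0,35,-5] → ·  [on edge]
  covered (5 px):
    · · · · · · · · ·
    · █ · · · · · · ·
    · · · · · · · · ·
    · · █ · · · · · ·
    · · █ · · · · · ·
    · · · · · · · · ·
    · · · █ · · · · ·
    · · · █ · · · · ·
    · · · · · · · · ·
    · · · · · · · · ·
    · · · · · · · · ·
    · · · · · · · · ·

Answer: 7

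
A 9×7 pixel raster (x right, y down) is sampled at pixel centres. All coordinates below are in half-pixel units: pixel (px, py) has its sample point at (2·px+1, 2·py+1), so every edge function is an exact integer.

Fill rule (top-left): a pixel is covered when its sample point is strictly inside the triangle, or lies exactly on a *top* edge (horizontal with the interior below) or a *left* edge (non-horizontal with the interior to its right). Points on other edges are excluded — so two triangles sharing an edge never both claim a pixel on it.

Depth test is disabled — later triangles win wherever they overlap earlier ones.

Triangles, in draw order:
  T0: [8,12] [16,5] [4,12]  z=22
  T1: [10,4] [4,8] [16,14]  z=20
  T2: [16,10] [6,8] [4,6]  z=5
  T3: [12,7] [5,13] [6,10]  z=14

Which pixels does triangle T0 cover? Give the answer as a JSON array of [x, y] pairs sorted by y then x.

T0:
  2·area = 28  (B↔C swapped to make it positive)
  edge (8, 12)→(4, 12): d=(-4,0) right/bottom  bias=-1
  edge (4, 12)→(16, 5): d=(12,-7) top-left  bias=+0
  edge (16, 5)→(8, 12): d=(-8,7) right/bottom  bias=-1
    (6,3)@(13, 7): e=[20,3,5] → █
    (7,3)@(15, 7): e=[20,17,-9] → ·
    (5,4)@(11, 9): e=[12,13,3] → █
    (6,4)@(13, 9): e=[12,27,-11] → ·
    (3,5)@(7, 11): e=[4,9,15] → █
    (4,5)@(9, 11): e=[4,23,1] → █
    (5,5)@(11, 11): e=[4,37,-13] → ·
    (3,6)@(7, 13): e=[-4,33,-1] → ·
    (4,6)@(9, 13): e=[-4,47,-15] → ·
  covered (4 px):
    · · · · · · · · ·
    · · · · · · · · ·
    · · · · · · · · ·
    · · · · · · █ · ·
    · · · · · █ · · ·
    · · · █ █ · · · ·
    · · · · · · · · ·
T1:
  2·area = 84  (B↔C swapped to make it positive)
  edge (10, 4)→(16, 14): d=(6,10) right/bottom  bias=-1
  edge (16, 14)→(4, 8): d=(-12,-6) top-left  bias=+0
  edge (4, 8)→(10, 4): d=(6,-4) top-left  bias=+0
    (4,2)@(9, 5): e=[16,66,2] → █
    (5,2)@(11, 5): e=[-4,78,10] → ·
    (3,3)@(7, 7): e=[48,30,6] → █
    (5,3)@(11, 7): e=[8,54,22] → █
    (6,3)@(13, 7): e=[-12,66,30] → ·
    (3,4)@(7, 9): e=[60,6,18] → █
    (6,4)@(13, 9): e=[0,42,42] → ·  [on edge]
    (3,5)@(7, 11): e=[72,-18,30] → ·
    (4,5)@(9, 11): e=[52,-6,38] → ·
    (5,5)@(11, 11): e=[32,6,46] → █
    (6,5)@(13, 11): e=[12,18,54] → █
    (7,5)@(15, 11): e=[-8,30,62] → ·
  covered (10 px):
    · · · · · · · · ·
    · · · · · · · · ·
    · · · · █ · · · ·
    · · · █ █ █ · · ·
    · · · █ █ █ · · ·
    · · · · · █ █ · ·
    · · · · · · · █ ·
T2:
  2·area = 16
  edge (16, 10)→(6, 8): d=(-10,-2) top-left  bias=+0
  edge (6, 8)→(4, 6): d=(-2,-2) top-left  bias=+0
  edge (4, 6)→(16, 10): d=(12,4) right/bottom  bias=-1
    (0,1)@(1, 3): e=[40,0,-24] → ·  [on edge]
    (0,2)@(1, 5): e=[20,-4,0] → ·  [on edge]
    (1,2)@(3, 5): e=[24,0,-8] → ·  [on edge]
    (0,3)@(1, 7): e=[0,-8,24] → ·  [on edge]
    (2,3)@(5, 7): e=[8,0,8] → █  [on edge]
    (3,3)@(7, 7): e=[12,4,0] → ·  [on edge]
    (2,4)@(5, 9): e=[-12,-4,32] → ·
    (3,4)@(7, 9): e=[-8,0,24] → ·  [on edge]
    (5,4)@(11, 9): e=[0,8,8] → █  [on edge]
    (6,4)@(13, 9): e=[4,12,0] → ·  [on edge]
    (4,5)@(9, 11): e=[-24,0,40] → ·  [on edge]
    (5,5)@(11, 11): e=[-20,4,32] → ·
    (5,6)@(11, 13): e=[-40,0,56] → ·  [on edge]
  covered (2 px):
    · · · · · · · · ·
    · · · · · · · · ·
    · · · · · · · · ·
    · · █ · · · · · ·
    · · · · · █ · · ·
    · · · · · · · · ·
    · · · · · · · · ·
T3:
  2·area = 15
  edge (12, 7)→(5, 13): d=(-7,6) right/bottom  bias=-1
  edge (5, 13)→(6, 10): d=(1,-3) top-left  bias=+0
  edge (6, 10)→(12, 7): d=(6,-3) top-left  bias=+0
    (4,0)@(9, 1): e=[60,0,-45] → ·  [on edge]
    (3,3)@(7, 7): e=[30,0,-15] → ·  [on edge]
    (4,4)@(9, 9): e=[4,8,3] → █
    (5,4)@(11, 9): e=[-8,14,9] → ·
    (3,5)@(7, 11): e=[2,4,9] → █
    (4,5)@(9, 11): e=[-10,10,15] → ·
    (2,6)@(5, 13): e=[0,0,15] → ·  [on edge]
    (3,6)@(7, 13): e=[-12,6,21] → ·
  covered (2 px):
    · · · · · · · · ·
    · · · · · · · · ·
    · · · · · · · · ·
    · · · · · · · · ·
    · · · · █ · · · ·
    · · · █ · · · · ·
    · · · · · · · · ·

Result: [[6,3],[5,4],[3,5],[4,5]]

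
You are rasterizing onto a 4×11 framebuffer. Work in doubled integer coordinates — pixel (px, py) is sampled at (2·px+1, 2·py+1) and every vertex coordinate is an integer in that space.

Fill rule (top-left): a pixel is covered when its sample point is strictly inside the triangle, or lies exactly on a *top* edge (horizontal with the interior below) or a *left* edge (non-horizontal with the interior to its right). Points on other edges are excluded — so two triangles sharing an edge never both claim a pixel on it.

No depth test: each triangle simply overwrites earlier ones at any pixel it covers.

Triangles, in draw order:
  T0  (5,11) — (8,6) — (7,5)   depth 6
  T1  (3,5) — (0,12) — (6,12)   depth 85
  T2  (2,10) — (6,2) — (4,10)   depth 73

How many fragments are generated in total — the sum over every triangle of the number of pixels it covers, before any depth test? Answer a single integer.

T0:
  2·area = 8  (B↔C swapped to make it positive)
  edge (5, 11)→(7, 5): d=(2,-6) top-left  bias=+0
  edge (7, 5)→(8, 6): d=(1,1) right/bottom  bias=-1
  edge (8, 6)→(5, 11): d=(-3,5) right/bottom  bias=-1
    (1,0)@(3, 1): e=[-32,0,40] → ·  [on edge]
    (2,1)@(5, 3): e=[-16,0,24] → ·  [on edge]
    (3,2)@(7, 5): e=[0,0,8] → ·  [on edge]
    (3,3)@(7, 7): e=[4,2,2] → █
    (3,4)@(7, 9): e=[8,4,-4] → ·
    (2,5)@(5, 11): e=[0,8,0] → ·  [on edge]
    (1,8)@(3, 17): e=[0,16,-8] → ·  [on edge]
  covered (1 px):
    · · · ·
    · · · ·
    · · · ·
    · · · █
    · · · ·
    · · · ·
    · · · ·
    · · · ·
    · · · ·
    · · · ·
    · · · ·
T1:
  2·area = 42  (B↔C swapped to make it positive)
  edge (3, 5)→(6, 12): d=(3,7) right/bottom  bias=-1
  edge (6, 12)→(0, 12): d=(-6,0) right/bottom  bias=-1
  edge (0, 12)→(3, 5): d=(3,-7) top-left  bias=+0
    (1,2)@(3, 5): e=[0,42,0] → ·  [on edge]
    (1,3)@(3, 7): e=[6,30,6] → █
    (2,3)@(5, 7): e=[-8,30,20] → ·
    (1,4)@(3, 9): e=[12,18,12] → █
    (2,4)@(5, 9): e=[-2,18,26] → ·
    (0,5)@(1, 11): e=[32,6,4] → █
    (2,5)@(5, 11): e=[4,6,32] → █
    (3,5)@(7, 11): e=[-10,6,46] → ·
    (0,6)@(1, 13): e=[38,-6,10] → ·
    (1,6)@(3, 13): e=[24,-6,24] → ·
    (2,6)@(5, 13): e=[10,-6,38] → ·
  covered (5 px):
    · · · ·
    · · · ·
    · · · ·
    · █ · ·
    · █ · ·
    █ █ █ ·
    · · · ·
    · · · ·
    · · · ·
    · · · ·
    · · · ·
T2:
  2·area = 16
  edge (2, 10)→(6, 2): d=(4,-8) top-left  bias=+0
  edge (6, 2)→(4, 10): d=(-2,8) right/bottom  bias=-1
  edge (4, 10)→(2, 10): d=(-2,0) right/bottom  bias=-1
    (2,2)@(5, 5): e=[4,2,10] → █
    (3,2)@(7, 5): e=[20,-14,10] → ·
    (2,3)@(5, 7): e=[12,-2,6] → ·
    (1,4)@(3, 9): e=[4,10,2] → █
    (2,4)@(5, 9): e=[20,-6,2] → ·
    (1,5)@(3, 11): e=[12,6,-2] → ·
  covered (2 px):
    · · · ·
    · · · ·
    · · █ ·
    · · · ·
    · █ · ·
    · · · ·
    · · · ·
    · · · ·
    · · · ·
    · · · ·
    · · · ·

Answer: 8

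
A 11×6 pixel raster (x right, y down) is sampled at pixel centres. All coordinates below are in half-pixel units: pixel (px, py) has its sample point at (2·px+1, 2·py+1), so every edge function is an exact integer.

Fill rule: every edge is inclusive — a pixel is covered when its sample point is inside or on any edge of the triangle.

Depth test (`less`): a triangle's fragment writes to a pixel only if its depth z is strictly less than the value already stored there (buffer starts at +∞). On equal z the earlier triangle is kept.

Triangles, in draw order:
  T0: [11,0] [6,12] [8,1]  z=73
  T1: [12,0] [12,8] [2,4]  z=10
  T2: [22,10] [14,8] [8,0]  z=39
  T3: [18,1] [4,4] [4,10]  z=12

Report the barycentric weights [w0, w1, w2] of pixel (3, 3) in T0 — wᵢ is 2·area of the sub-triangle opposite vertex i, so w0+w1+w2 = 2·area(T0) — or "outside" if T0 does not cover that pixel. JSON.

T0:
  2·area = 31
  edge (11, 0)→(6, 12): d=(-5,12) inclusive
  edge (6, 12)→(8, 1): d=(2,-11) inclusive
  edge (8, 1)→(11, 0): d=(3,-1) inclusive
    (4,0)@(9, 1): e=[19,11,1] → █
    (5,0)@(11, 1): e=[-5,33,3] → ·
    (4,1)@(9, 3): e=[9,15,7] → █
    (5,1)@(11, 3): e=[-15,37,9] → ·
    (4,2)@(9, 5): e=[-1,19,13] → ·
    (3,3)@(7, 7): e=[13,1,17] → █
    (4,3)@(9, 7): e=[-11,23,19] → ·
    (3,4)@(7, 9): e=[3,5,23] → █
    (4,4)@(9, 9): e=[-21,27,25] → ·
    (3,5)@(7, 11): e=[-7,9,29] → ·
  covered (4 px):
    · · · · █ · · · · · ·
    · · · · █ · · · · · ·
    · · · · · · · · · · ·
    · · · █ · · · · · · ·
    · · · █ · · · · · · ·
    · · · · · · · · · · ·
T1:
  2·area = 80
  edge (12, 0)→(12, 8): d=(0,8) inclusive
  edge (12, 8)→(2, 4): d=(-10,-4) inclusive
  edge (2, 4)→(12, 0): d=(10,-4) inclusive
    (5,0)@(11, 1): e=[8,66,6] → █
    (6,0)@(13, 1): e=[-8,74,14] → ·
    (2,1)@(5, 3): e=[56,22,2] → █
    (3,1)@(7, 3): e=[40,30,10] → █
    (4,1)@(9, 3): e=[24,38,18] → █
    (6,1)@(13, 3): e=[-8,54,34] → ·
    (2,2)@(5, 5): e=[56,2,22] → █
    (6,2)@(13, 5): e=[-8,34,54] → ·
    (2,3)@(5, 7): e=[56,-18,42] → ·
    (3,3)@(7, 7): e=[40,-10,50] → ·
    (4,3)@(9, 7): e=[24,-2,58] → ·
    (5,3)@(11, 7): e=[8,6,66] → █
  covered (10 px):
    · · · · · █ · · · · ·
    · · █ █ █ █ · · · · ·
    · · █ █ █ █ · · · · ·
    · · · · · █ · · · · ·
    · · · · · · · · · · ·
    · · · · · · · · · · ·
T2:
  2·area = 52
  edge (22, 10)→(14, 8): d=(-8,-2) inclusive
  edge (14, 8)→(8, 0): d=(-6,-8) inclusive
  edge (8, 0)→(22, 10): d=(14,10) inclusive
    (4,0)@(9, 1): e=[46,2,4] → █
    (5,0)@(11, 1): e=[50,18,-16] → ·
    (4,1)@(9, 3): e=[30,-10,32] → ·
    (5,1)@(11, 3): e=[34,6,12] → █
    (6,1)@(13, 3): e=[38,22,-8] → ·
    (5,2)@(11, 5): e=[18,-6,40] → ·
    (6,2)@(13, 5): e=[22,10,20] → █
    (7,2)@(15, 5): e=[26,26,0] → █  [on edge]
    (8,2)@(17, 5): e=[30,42,-20] → ·
    (6,3)@(13, 7): e=[6,-2,48] → ·
    (7,3)@(15, 7): e=[10,14,28] → █
    (8,3)@(17, 7): e=[14,30,8] → █
  covered (7 px):
    · · · · █ · · · · · ·
    · · · · · █ · · · · ·
    · · · · · · █ █ · · ·
    · · · · · · · █ █ · ·
    · · · · · · · · · █ ·
    · · · · · · · · · · ·
T3:
  2·area = 84  (B↔C swapped to make it positive)
  edge (18, 1)→(4, 10): d=(-14,9) inclusive
  edge (4, 10)→(4, 4): d=(0,-6) inclusive
  edge (4, 4)→(18, 1): d=(14,-3) inclusive
    (4,1)@(9, 3): e=[53,30,1] → █
    (5,1)@(11, 3): e=[35,42,7] → █
    (6,1)@(13, 3): e=[17,54,13] → █
    (7,1)@(15, 3): e=[-1,66,19] → ·
    (2,2)@(5, 5): e=[61,6,17] → █
    (3,2)@(7, 5): e=[43,18,23] → █
    (6,2)@(13, 5): e=[-11,54,41] → ·
    (2,3)@(5, 7): e=[33,6,45] → █
    (4,3)@(9, 7): e=[-3,30,57] → ·
    (5,3)@(11, 7): e=[-21,42,63] → ·
    (2,4)@(5, 9): e=[5,6,73] → █
    (3,4)@(7, 9): e=[-13,18,79] → ·
  covered (10 px):
    · · · · · · · · · · ·
    · · · · █ █ █ · · · ·
    · · █ █ █ █ · · · · ·
    · · █ █ · · · · · · ·
    · · █ · · · · · · · ·
    · · · · · · · · · · ·

Answer: [1,17,13]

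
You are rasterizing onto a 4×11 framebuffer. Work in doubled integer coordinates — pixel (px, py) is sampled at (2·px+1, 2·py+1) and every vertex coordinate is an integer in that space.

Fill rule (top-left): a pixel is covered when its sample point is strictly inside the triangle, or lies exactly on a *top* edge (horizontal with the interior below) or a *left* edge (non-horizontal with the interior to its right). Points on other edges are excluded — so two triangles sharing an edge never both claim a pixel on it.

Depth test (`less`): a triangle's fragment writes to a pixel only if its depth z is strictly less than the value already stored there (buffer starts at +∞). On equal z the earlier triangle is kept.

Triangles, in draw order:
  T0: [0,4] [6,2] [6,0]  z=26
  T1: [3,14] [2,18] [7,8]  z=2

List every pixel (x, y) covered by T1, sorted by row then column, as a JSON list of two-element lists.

T0:
  2·area = 12  (B↔C swapped to make it positive)
  edge (0, 4)→(6, 0): d=(6,-4) top-left  bias=+0
  edge (6, 0)→(6, 2): d=(0,2) right/bottom  bias=-1
  edge (6, 2)→(0, 4): d=(-6,2) right/bottom  bias=-1
    (2,0)@(5, 1): e=[2,2,8] → █
    (3,0)@(7, 1): e=[10,-2,4] → ·
    (1,1)@(3, 3): e=[6,6,0] → ·  [on edge]
    (2,1)@(5, 3): e=[14,2,-4] → ·
  covered (1 px):
    · · █ ·
    · · · ·
    · · · ·
    · · · ·
    · · · ·
    · · · ·
    · · · ·
    · · · ·
    · · · ·
    · · · ·
    · · · ·
T1:
  2·area = 10  (B↔C swapped to make it positive)
  edge (3, 14)→(7, 8): d=(4,-6) top-left  bias=+0
  edge (7, 8)→(2, 18): d=(-5,10) right/bottom  bias=-1
  edge (2, 18)→(3, 14): d=(1,-4) top-left  bias=+0
    (2,5)@(5, 11): e=[0,5,5] → █  [on edge]
    (3,5)@(7, 11): e=[12,-15,13] → ·
    (2,6)@(5, 13): e=[8,-5,7] → ·
    (1,7)@(3, 15): e=[4,5,1] → █
    (2,7)@(5, 15): e=[16,-15,9] → ·
    (0,8)@(1, 17): e=[0,15,-5] → ·  [on edge]
    (1,8)@(3, 17): e=[12,-5,3] → ·
  covered (2 px):
    · · · ·
    · · · ·
    · · · ·
    · · · ·
    · · · ·
    · · █ ·
    · · · ·
    · █ · ·
    · · · ·
    · · · ·
    · · · ·

Final: [[2,5],[1,7]]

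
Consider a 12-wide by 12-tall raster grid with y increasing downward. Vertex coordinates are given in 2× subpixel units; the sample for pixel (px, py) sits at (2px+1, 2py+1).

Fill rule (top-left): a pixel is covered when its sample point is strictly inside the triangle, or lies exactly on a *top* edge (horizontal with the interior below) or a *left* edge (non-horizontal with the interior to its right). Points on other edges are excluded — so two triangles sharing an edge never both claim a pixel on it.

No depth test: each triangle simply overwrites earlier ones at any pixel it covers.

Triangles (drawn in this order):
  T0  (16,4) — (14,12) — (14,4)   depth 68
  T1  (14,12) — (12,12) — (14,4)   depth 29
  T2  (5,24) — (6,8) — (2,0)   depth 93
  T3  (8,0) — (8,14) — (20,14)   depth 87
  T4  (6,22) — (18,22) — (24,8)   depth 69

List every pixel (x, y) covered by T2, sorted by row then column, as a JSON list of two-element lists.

T0:
  2·area = 16
  edge (16, 4)→(14, 12): d=(-2,8) right/bottom  bias=-1
  edge (14, 12)→(14, 4): d=(0,-8) top-left  bias=+0
  edge (14, 4)→(16, 4): d=(2,0) top-left  bias=+0
    (7,2)@(15, 5): e=[6,8,2] → X
    (8,2)@(17, 5): e=[-10,24,2] → .
    (7,3)@(15, 7): e=[2,8,6] → X
    (8,3)@(17, 7): e=[-14,24,6] → .
    (7,4)@(15, 9): e=[-2,8,10] → .
  covered (2 px):
    . . . . . . . . . . . .
    . . . . . . . . . . . .
    . . . . . . . X . . . .
    . . . . . . . X . . . .
    . . . . . . . . . . . .
    . . . . . . . . . . . .
    . . . . . . . . . . . .
    . . . . . . . . . . . .
    . . . . . . . . . . . .
    . . . . . . . . . . . .
    . . . . . . . . . . . .
    . . . . . . . . . . . .
T1:
  2·area = 16
  edge (14, 12)→(12, 12): d=(-2,0) right/bottom  bias=-1
  edge (12, 12)→(14, 4): d=(2,-8) top-left  bias=+0
  edge (14, 4)→(14, 12): d=(0,8) right/bottom  bias=-1
    (6,4)@(13, 9): e=[6,2,8] → X
    (7,4)@(15, 9): e=[6,18,-8] → .
    (6,5)@(13, 11): e=[2,6,8] → X
    (7,5)@(15, 11): e=[2,22,-8] → .
    (6,6)@(13, 13): e=[-2,10,8] → .
  covered (2 px):
    . . . . . . . . . . . .
    . . . . . . . . . . . .
    . . . . . . . . . . . .
    . . . . . . . . . . . .
    . . . . . . X . . . . .
    . . . . . . X . . . . .
    . . . . . . . . . . . .
    . . . . . . . . . . . .
    . . . . . . . . . . . .
    . . . . . . . . . . . .
    . . . . . . . . . . . .
    . . . . . . . . . . . .
T2:
  2·area = 72  (B↔C swapped to make it positive)
  edge (5, 24)→(2, 0): d=(-3,-24) top-left  bias=+0
  edge (2, 0)→(6, 8): d=(4,8) right/bottom  bias=-1
  edge (6, 8)→(5, 24): d=(-1,16) right/bottom  bias=-1
    (1,1)@(3, 3): e=[15,4,53] → X
    (2,1)@(5, 3): e=[63,-12,21] → .
    (1,2)@(3, 5): e=[9,12,51] → X
    (2,2)@(5, 5): e=[57,-4,19] → .
    (1,3)@(3, 7): e=[3,20,49] → X
    (2,3)@(5, 7): e=[51,4,17] → X
    (3,3)@(7, 7): e=[99,-12,-15] → .
    (1,4)@(3, 9): e=[-3,28,47] → .
    (2,4)@(5, 9): e=[45,12,15] → X
    (3,4)@(7, 9): e=[93,-4,-17] → .
    (2,5)@(5, 11): e=[39,20,13] → X
    (3,5)@(7, 11): e=[87,4,-19] → .
  covered (12 px):
    . . . . . . . . . . . .
    . X . . . . . . . . . .
    . X . . . . . . . . . .
    . X X . . . . . . . . .
    . . X . . . . . . . . .
    . . X . . . . . . . . .
    . . X . . . . . . . . .
    . . X . . . . . . . . .
    . . X . . . . . . . . .
    . . X . . . . . . . . .
    . . X . . . . . . . . .
    . . X . . . . . . . . .
T3:
  2·area = 168  (B↔C swapped to make it positive)
  edge (8, 0)→(20, 14): d=(12,14) right/bottom  bias=-1
  edge (20, 14)→(8, 14): d=(-12,0) right/bottom  bias=-1
  edge (8, 14)→(8, 0): d=(0,-14) top-left  bias=+0
    (4,1)@(9, 3): e=[22,132,14] → X
    (5,1)@(11, 3): e=[-6,132,42] → .
    (4,2)@(9, 5): e=[46,108,14] → X
    (5,2)@(11, 5): e=[18,108,42] → X
    (6,2)@(13, 5): e=[-10,108,70] → .
    (4,3)@(9, 7): e=[70,84,14] → X
    (6,3)@(13, 7): e=[14,84,70] → X
    (7,3)@(15, 7): e=[-14,84,98] → .
    (4,4)@(9, 9): e=[94,60,14] → X
    (7,4)@(15, 9): e=[10,60,98] → X
    (8,4)@(17, 9): e=[-18,60,126] → .
    (4,5)@(9, 11): e=[118,36,14] → X
  covered (21 px):
    . . . . . . . . . . . .
    . . . . X . . . . . . .
    . . . . X X . . . . . .
    . . . . X X X . . . . .
    . . . . X X X X . . . .
    . . . . X X X X X . . .
    . . . . X X X X X X . .
    . . . . . . . . . . . .
    . . . . . . . . . . . .
    . . . . . . . . . . . .
    . . . . . . . . . . . .
    . . . . . . . . . . . .
T4:
  2·area = 168  (B↔C swapped to make it positive)
  edge (6, 22)→(24, 8): d=(18,-14) top-left  bias=+0
  edge (24, 8)→(18, 22): d=(-6,14) right/bottom  bias=-1
  edge (18, 22)→(6, 22): d=(-12,0) right/bottom  bias=-1
    (11,4)@(23, 9): e=[4,8,156] → X
    (10,5)@(21, 11): e=[12,24,132] → X
    (11,5)@(23, 11): e=[40,-4,132] → .
    (9,6)@(19, 13): e=[20,40,108] → X
    (11,6)@(23, 13): e=[76,-16,108] → .
    (7,7)@(15, 15): e=[0,84,84] → X  [on edge]
    (8,7)@(17, 15): e=[28,56,84] → X
    (10,7)@(21, 15): e=[84,0,84] → .  [on edge]
    (6,8)@(13, 17): e=[8,100,60] → X
    (10,8)@(21, 17): e=[120,-12,60] → .
    (5,9)@(11, 19): e=[16,116,36] → X
    (10,9)@(21, 19): e=[156,-24,36] → .
  covered (21 px):
    . . . . . . . . . . . .
    . . . . . . . . . . . .
    . . . . . . . . . . . .
    . . . . . . . . . . . .
    . . . . . . . . . . . X
    . . . . . . . . . . X .
    . . . . . . . . . X X .
    . . . . . . . X X X . .
    . . . . . . X X X X . .
    . . . . . X X X X X . .
    . . . . X X X X X . . .
    . . . . . . . . . . . .

Final: [[1,1],[1,2],[1,3],[2,3],[2,4],[2,5],[2,6],[2,7],[2,8],[2,9],[2,10],[2,11]]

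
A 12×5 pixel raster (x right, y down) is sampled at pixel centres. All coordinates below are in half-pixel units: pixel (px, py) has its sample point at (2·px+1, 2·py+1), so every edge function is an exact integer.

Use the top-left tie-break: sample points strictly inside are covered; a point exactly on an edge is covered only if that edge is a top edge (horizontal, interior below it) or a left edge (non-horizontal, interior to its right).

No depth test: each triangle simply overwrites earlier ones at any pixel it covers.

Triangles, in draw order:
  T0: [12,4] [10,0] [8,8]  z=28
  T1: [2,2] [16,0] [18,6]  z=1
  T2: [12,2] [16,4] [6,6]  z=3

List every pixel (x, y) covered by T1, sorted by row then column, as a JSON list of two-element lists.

T0:
  2·area = 24  (B↔C swapped to make it positive)
  edge (12, 4)→(8, 8): d=(-4,4) right/bottom  bias=-1
  edge (8, 8)→(10, 0): d=(2,-8) top-left  bias=+0
  edge (10, 0)→(12, 4): d=(2,4) right/bottom  bias=-1
    (7,0)@(15, 1): e=[0,42,-18] → ·  [on edge]
    (5,1)@(11, 3): e=[8,14,2] → #
    (6,1)@(13, 3): e=[0,30,-6] → ·  [on edge]
    (4,2)@(9, 5): e=[8,2,14] → #
    (5,2)@(11, 5): e=[0,18,6] → ·  [on edge]
    (4,3)@(9, 7): e=[0,6,18] → ·  [on edge]
    (3,4)@(7, 9): e=[0,-6,30] → ·  [on edge]
  covered (2 px):
    · · · · · · · · · · · ·
    · · · · · # · · · · · ·
    · · · · # · · · · · · ·
    · · · · · · · · · · · ·
    · · · · · · · · · · · ·
T1:
  2·area = 88
  edge (2, 2)→(16, 0): d=(14,-2) top-left  bias=+0
  edge (16, 0)→(18, 6): d=(2,6) right/bottom  bias=-1
  edge (18, 6)→(2, 2): d=(-16,-4) top-left  bias=+0
    (4,0)@(9, 1): e=[0,44,44] → #  [on edge]
    (5,0)@(11, 1): e=[4,32,52] → #
    (6,0)@(13, 1): e=[8,20,60] → #
    (7,0)@(15, 1): e=[12,8,68] → #
    (8,0)@(17, 1): e=[16,-4,76] → ·
    (3,1)@(7, 3): e=[24,60,4] → #
    (8,1)@(17, 3): e=[44,0,44] → ·  [on edge]
    (3,2)@(7, 5): e=[52,64,-28] → ·
    (4,2)@(9, 5): e=[56,52,-20] → ·
    (5,2)@(11, 5): e=[60,40,-12] → ·
    (6,2)@(13, 5): e=[64,28,-4] → ·
    (7,2)@(15, 5): e=[68,16,4] → #
    (9,4)@(19, 9): e=[132,0,-44] → ·  [on edge]
  covered (11 px):
    · · · · # # # # · · · ·
    · · · # # # # # · · · ·
    · · · · · · · # # · · ·
    · · · · · · · · · · · ·
    · · · · · · · · · · · ·
T2:
  2·area = 28
  edge (12, 2)→(16, 4): d=(4,2) right/bottom  bias=-1
  edge (16, 4)→(6, 6): d=(-10,2) right/bottom  bias=-1
  edge (6, 6)→(12, 2): d=(6,-4) top-left  bias=+0
    (5,1)@(11, 3): e=[6,20,2] → #
    (6,1)@(13, 3): e=[2,16,10] → #
    (7,1)@(15, 3): e=[-2,12,18] → ·
    (10,1)@(21, 3): e=[-14,0,42] → ·  [on edge]
    (4,2)@(9, 5): e=[18,4,6] → #
    (5,2)@(11, 5): e=[14,0,14] → ·  [on edge]
    (6,2)@(13, 5): e=[10,-4,22] → ·
    (0,3)@(1, 7): e=[42,0,-14] → ·  [on edge]
    (4,3)@(9, 7): e=[26,-16,18] → ·
  covered (3 px):
    · · · · · · · · · · · ·
    · · · · · # # · · · · ·
    · · · · # · · · · · · ·
    · · · · · · · · · · · ·
    · · · · · · · · · · · ·

Answer: [[4,0],[5,0],[6,0],[7,0],[3,1],[4,1],[5,1],[6,1],[7,1],[7,2],[8,2]]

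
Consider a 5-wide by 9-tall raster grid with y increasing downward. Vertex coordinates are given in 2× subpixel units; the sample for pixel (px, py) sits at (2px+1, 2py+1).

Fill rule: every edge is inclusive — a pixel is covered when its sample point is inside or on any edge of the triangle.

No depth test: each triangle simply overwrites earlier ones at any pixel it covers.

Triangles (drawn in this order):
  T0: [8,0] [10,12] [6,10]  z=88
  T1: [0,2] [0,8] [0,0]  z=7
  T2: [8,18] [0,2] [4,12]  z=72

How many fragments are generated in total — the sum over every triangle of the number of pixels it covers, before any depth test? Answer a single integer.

T0:
  2·area = 44
  edge (8, 0)→(10, 12): d=(2,12) inclusive
  edge (10, 12)→(6, 10): d=(-4,-2) inclusive
  edge (6, 10)→(8, 0): d=(2,-10) inclusive
    (3,2)@(7, 5): e=[22,22,0] → #  [on edge]
    (4,2)@(9, 5): e=[-2,26,20] → ·
    (3,3)@(7, 7): e=[26,14,4] → #
    (4,3)@(9, 7): e=[2,18,24] → #
    (3,4)@(7, 9): e=[30,6,8] → #
    (3,5)@(7, 11): e=[34,-2,12] → ·
    (4,5)@(9, 11): e=[10,2,32] → #
    (4,6)@(9, 13): e=[14,-6,36] → ·
    (2,7)@(5, 15): e=[66,-22,0] → ·  [on edge]
  covered (6 px):
    · · · · ·
    · · · · ·
    · · · # ·
    · · · # #
    · · · # #
    · · · · #
    · · · · ·
    · · · · ·
    · · · · ·
T1:
  degenerate (2·area = 0) — covers nothing
T2:
  2·area = 16  (B↔C swapped to make it positive)
  edge (8, 18)→(4, 12): d=(-4,-6) inclusive
  edge (4, 12)→(0, 2): d=(-4,-10) inclusive
  edge (0, 2)→(8, 18): d=(8,16) inclusive
    (1,4)@(3, 9): e=[6,2,8] → #
    (2,4)@(5, 9): e=[18,22,-24] → ·
    (1,5)@(3, 11): e=[-2,-6,24] → ·
    (2,6)@(5, 13): e=[2,6,8] → #
    (3,6)@(7, 13): e=[14,26,-24] → ·
    (2,7)@(5, 15): e=[-6,-2,24] → ·
  covered (2 px):
    · · · · ·
    · · · · ·
    · · · · ·
    · · · · ·
    · # · · ·
    · · · · ·
    · · # · ·
    · · · · ·
    · · · · ·

Final: 8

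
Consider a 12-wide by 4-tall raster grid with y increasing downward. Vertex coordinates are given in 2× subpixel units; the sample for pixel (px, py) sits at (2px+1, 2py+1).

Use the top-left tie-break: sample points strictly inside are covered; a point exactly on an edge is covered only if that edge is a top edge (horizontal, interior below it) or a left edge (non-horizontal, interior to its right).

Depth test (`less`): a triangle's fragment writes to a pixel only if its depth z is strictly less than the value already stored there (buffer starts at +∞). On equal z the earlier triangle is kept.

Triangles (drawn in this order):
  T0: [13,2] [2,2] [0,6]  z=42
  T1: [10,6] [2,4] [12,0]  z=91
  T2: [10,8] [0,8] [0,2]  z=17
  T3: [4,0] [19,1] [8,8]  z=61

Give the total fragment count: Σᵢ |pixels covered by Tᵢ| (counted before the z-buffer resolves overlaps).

T0:
  2·area = 44  (B↔C swapped to make it positive)
  edge (13, 2)→(0, 6): d=(-13,4) right/bottom  bias=-1
  edge (0, 6)→(2, 2): d=(2,-4) top-left  bias=+0
  edge (2, 2)→(13, 2): d=(11,0) top-left  bias=+0
    (1,1)@(3, 3): e=[27,6,11] → #
    (2,1)@(5, 3): e=[19,14,11] → #
    (3,1)@(7, 3): e=[11,22,11] → #
    (4,1)@(9, 3): e=[3,30,11] → #
    (5,1)@(11, 3): e=[-5,38,11] → ·
    (0,2)@(1, 5): e=[9,2,33] → #
    (2,2)@(5, 5): e=[-7,18,33] → ·
    (3,2)@(7, 5): e=[-15,26,33] → ·
    (4,2)@(9, 5): e=[-23,34,33] → ·
    (0,3)@(1, 7): e=[-17,6,55] → ·
    (1,3)@(3, 7): e=[-25,14,55] → ·
  covered (6 px):
    · · · · · · · · · · · ·
    · # # # # · · · · · · ·
    # # · · · · · · · · · ·
    · · · · · · · · · · · ·
T1:
  2·area = 52
  edge (10, 6)→(2, 4): d=(-8,-2) top-left  bias=+0
  edge (2, 4)→(12, 0): d=(10,-4) top-left  bias=+0
  edge (12, 0)→(10, 6): d=(-2,6) right/bottom  bias=-1
    (5,0)@(11, 1): e=[42,6,4] → #
    (6,0)@(13, 1): e=[46,14,-8] → ·
    (2,1)@(5, 3): e=[14,2,36] → #
    (3,1)@(7, 3): e=[18,10,24] → #
    (4,1)@(9, 3): e=[22,18,12] → #
    (5,1)@(11, 3): e=[26,26,0] → ·  [on edge]
    (2,2)@(5, 5): e=[-2,22,32] → ·
    (3,2)@(7, 5): e=[2,30,20] → #
    (5,2)@(11, 5): e=[10,46,-4] → ·
    (3,3)@(7, 7): e=[-14,50,16] → ·
    (4,3)@(9, 7): e=[-10,58,4] → ·
  covered (6 px):
    · · · · · # · · · · · ·
    · · # # # · · · · · · ·
    · · · # # · · · · · · ·
    · · · · · · · · · · · ·
T2:
  2·area = 60
  edge (10, 8)→(0, 8): d=(-10,0) right/bottom  bias=-1
  edge (0, 8)→(0, 2): d=(0,-6) top-left  bias=+0
  edge (0, 2)→(10, 8): d=(10,6) right/bottom  bias=-1
    (0,1)@(1, 3): e=[50,6,4] → #
    (1,1)@(3, 3): e=[50,18,-8] → ·
    (0,2)@(1, 5): e=[30,6,24] → #
    (1,2)@(3, 5): e=[30,18,12] → #
    (2,2)@(5, 5): e=[30,30,0] → ·  [on edge]
    (0,3)@(1, 7): e=[10,6,44] → #
    (2,3)@(5, 7): e=[10,30,20] → #
    (3,3)@(7, 7): e=[10,42,8] → #
    (4,3)@(9, 7): e=[10,54,-4] → ·
  covered (7 px):
    · · · · · · · · · · · ·
    # · · · · · · · · · · ·
    # # · · · · · · · · · ·
    # # # # · · · · · · · ·
T3:
  2·area = 116
  edge (4, 0)→(19, 1): d=(15,1) right/bottom  bias=-1
  edge (19, 1)→(8, 8): d=(-11,7) right/bottom  bias=-1
  edge (8, 8)→(4, 0): d=(-4,-8) top-left  bias=+0
    (2,0)@(5, 1): e=[14,98,4] → #
    (3,0)@(7, 1): e=[12,84,20] → #
    (4,0)@(9, 1): e=[10,70,36] → #
    (5,0)@(11, 1): e=[8,56,52] → #
    (6,0)@(13, 1): e=[6,42,68] → #
    (7,0)@(15, 1): e=[4,28,84] → #
    (8,0)@(17, 1): e=[2,14,100] → #
    (9,0)@(19, 1): e=[0,0,116] → ·  [on edge]
    (2,1)@(5, 3): e=[44,76,-4] → ·
    (3,1)@(7, 3): e=[42,62,12] → #
    (8,1)@(17, 3): e=[32,-8,92] → ·
    (3,2)@(7, 5): e=[72,40,4] → #
  covered (16 px):
    · · # # # # # # # · · ·
    · · · # # # # # · · · ·
    · · · # # # · · · · · ·
    · · · · # · · · · · · ·

Result: 35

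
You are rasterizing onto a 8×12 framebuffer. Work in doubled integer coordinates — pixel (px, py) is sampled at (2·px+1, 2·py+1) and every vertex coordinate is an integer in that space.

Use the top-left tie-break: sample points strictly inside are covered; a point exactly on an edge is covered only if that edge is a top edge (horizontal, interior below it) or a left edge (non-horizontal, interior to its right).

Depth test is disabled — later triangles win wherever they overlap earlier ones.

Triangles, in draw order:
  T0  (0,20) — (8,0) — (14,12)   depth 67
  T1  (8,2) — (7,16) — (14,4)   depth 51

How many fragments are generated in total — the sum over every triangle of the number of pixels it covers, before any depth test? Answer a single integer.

T0:
  2·area = 216
  edge (0, 20)→(8, 0): d=(8,-20) top-left  bias=+0
  edge (8, 0)→(14, 12): d=(6,12) right/bottom  bias=-1
  edge (14, 12)→(0, 20): d=(-14,8) right/bottom  bias=-1
    (3,1)@(7, 3): e=[4,30,182] → █
    (4,1)@(9, 3): e=[44,6,166] → █
    (5,1)@(11, 3): e=[84,-18,150] → ·
    (3,2)@(7, 5): e=[20,42,154] → █
    (5,2)@(11, 5): e=[100,-6,122] → ·
    (3,3)@(7, 7): e=[36,54,126] → █
    (5,3)@(11, 7): e=[116,6,94] → █
    (6,3)@(13, 7): e=[156,-18,78] → ·
    (2,4)@(5, 9): e=[12,90,114] → █
    (6,4)@(13, 9): e=[172,-6,50] → ·
    (2,5)@(5, 11): e=[28,102,86] → █
    (6,5)@(13, 11): e=[188,6,22] → █
  covered (27 px):
    · · · · · · · ·
    · · · █ █ · · ·
    · · · █ █ · · ·
    · · · █ █ █ · ·
    · · █ █ █ █ · ·
    · · █ █ █ █ █ ·
    · █ █ █ █ █ · ·
    · █ █ █ · · · ·
    · █ █ · · · · ·
    █ · · · · · · ·
    · · · · · · · ·
    · · · · · · · ·
T1:
  2·area = 86  (B↔C swapped to make it positive)
  edge (8, 2)→(14, 4): d=(6,2) right/bottom  bias=-1
  edge (14, 4)→(7, 16): d=(-7,12) right/bottom  bias=-1
  edge (7, 16)→(8, 2): d=(1,-14) top-left  bias=+0
    (2,0)@(5, 1): e=[0,129,-43] → ·  [on edge]
    (4,1)@(9, 3): e=[4,67,15] → █
    (5,1)@(11, 3): e=[0,43,43] → ·  [on edge]
    (4,2)@(9, 5): e=[16,53,17] → █
    (5,2)@(11, 5): e=[12,29,45] → █
    (6,2)@(13, 5): e=[8,5,73] → █
    (7,2)@(15, 5): e=[4,-19,101] → ·
    (4,3)@(9, 7): e=[28,39,19] → █
    (6,3)@(13, 7): e=[20,-9,75] → ·
    (4,4)@(9, 9): e=[40,25,21] → █
    (6,4)@(13, 9): e=[32,-23,77] → ·
    (4,5)@(9, 11): e=[52,11,23] → █
  covered (9 px):
    · · · · · · · ·
    · · · · █ · · ·
    · · · · █ █ █ ·
    · · · · █ █ · ·
    · · · · █ █ · ·
    · · · · █ · · ·
    · · · · · · · ·
    · · · · · · · ·
    · · · · · · · ·
    · · · · · · · ·
    · · · · · · · ·
    · · · · · · · ·

Result: 36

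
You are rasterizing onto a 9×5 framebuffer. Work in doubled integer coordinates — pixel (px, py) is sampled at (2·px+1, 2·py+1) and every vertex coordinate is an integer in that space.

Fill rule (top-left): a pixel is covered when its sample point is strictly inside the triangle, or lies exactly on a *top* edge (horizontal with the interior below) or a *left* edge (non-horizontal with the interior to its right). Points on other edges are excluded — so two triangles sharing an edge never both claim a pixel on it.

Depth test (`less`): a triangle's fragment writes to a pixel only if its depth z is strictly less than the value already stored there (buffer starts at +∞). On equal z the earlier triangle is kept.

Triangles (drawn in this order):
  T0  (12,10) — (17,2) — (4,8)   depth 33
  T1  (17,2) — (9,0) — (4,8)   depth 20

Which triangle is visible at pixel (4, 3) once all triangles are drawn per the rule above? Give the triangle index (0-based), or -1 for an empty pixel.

T0:
  2·area = 74  (B↔C swapped to make it positive)
  edge (12, 10)→(4, 8): d=(-8,-2) top-left  bias=+0
  edge (4, 8)→(17, 2): d=(13,-6) top-left  bias=+0
  edge (17, 2)→(12, 10): d=(-5,8) right/bottom  bias=-1
    (7,1)@(15, 3): e=[62,1,11] → █
    (8,1)@(17, 3): e=[66,13,-5] → ·
    (5,2)@(11, 5): e=[38,3,33] → █
    (6,2)@(13, 5): e=[42,15,17] → █
    (8,2)@(17, 5): e=[50,39,-15] → ·
    (3,3)@(7, 7): e=[14,5,55] → █
    (4,3)@(9, 7): e=[18,17,39] → █
    (7,3)@(15, 7): e=[30,53,-9] → ·
    (3,4)@(7, 9): e=[-2,31,45] → ·
    (4,4)@(9, 9): e=[2,43,29] → █
    (6,4)@(13, 9): e=[10,67,-3] → ·
  covered (10 px):
    · · · · · · · · ·
    · · · · · · · █ ·
    · · · · · █ █ █ ·
    · · · █ █ █ █ · ·
    · · · · █ █ · · ·
T1:
  2·area = 74  (B↔C swapped to make it positive)
  edge (17, 2)→(4, 8): d=(-13,6) right/bottom  bias=-1
  edge (4, 8)→(9, 0): d=(5,-8) top-left  bias=+0
  edge (9, 0)→(17, 2): d=(8,2) right/bottom  bias=-1
    (4,0)@(9, 1): e=[61,5,8] → █
    (5,0)@(11, 1): e=[49,21,4] → █
    (6,0)@(13, 1): e=[37,37,0] → ·  [on edge]
    (4,1)@(9, 3): e=[35,15,24] → █
    (6,1)@(13, 3): e=[11,47,16] → █
    (7,1)@(15, 3): e=[-1,63,12] → ·
    (3,2)@(7, 5): e=[21,9,44] → █
    (5,2)@(11, 5): e=[-3,41,36] → ·
    (6,2)@(13, 5): e=[-15,57,32] → ·
    (2,3)@(5, 7): e=[7,3,64] → █
    (3,3)@(7, 7): e=[-5,19,60] → ·
    (4,3)@(9, 7): e=[-17,35,56] → ·
  covered (8 px):
    · · · · █ █ · · ·
    · · · · █ █ █ · ·
    · · · █ █ · · · ·
    · · █ · · · · · ·
    · · · · · · · · ·

Z-buffer (winner per pixel, '.' = empty):
  . . . . 1 1 . . .
  . . . . 1 1 1 0 .
  . . . 1 1 0 0 0 .
  . . 1 0 0 0 0 . .
  . . . . 0 0 . . .

Answer: 0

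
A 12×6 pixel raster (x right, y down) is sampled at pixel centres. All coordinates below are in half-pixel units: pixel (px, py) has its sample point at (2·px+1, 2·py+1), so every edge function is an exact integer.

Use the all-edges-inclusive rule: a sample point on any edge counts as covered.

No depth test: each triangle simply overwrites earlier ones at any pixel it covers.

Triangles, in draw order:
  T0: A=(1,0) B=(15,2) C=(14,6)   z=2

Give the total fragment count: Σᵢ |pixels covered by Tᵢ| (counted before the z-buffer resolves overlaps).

T0:
  2·area = 58
  edge (1, 0)→(15, 2): d=(14,2) inclusive
  edge (15, 2)→(14, 6): d=(-1,4) inclusive
  edge (14, 6)→(1, 0): d=(-13,-6) inclusive
    (2,0)@(5, 1): e=[6,41,11] → #
    (3,0)@(7, 1): e=[2,33,23] → #
    (4,0)@(9, 1): e=[-2,25,35] → ·
    (2,1)@(5, 3): e=[34,39,-15] → ·
    (3,1)@(7, 3): e=[30,31,-3] → ·
    (4,1)@(9, 3): e=[26,23,9] → #
    (5,1)@(11, 3): e=[22,15,21] → #
    (6,1)@(13, 3): e=[18,7,33] → #
    (7,1)@(15, 3): e=[14,-1,45] → ·
    (4,2)@(9, 5): e=[54,21,-17] → ·
    (5,2)@(11, 5): e=[50,13,-5] → ·
    (6,2)@(13, 5): e=[46,5,7] → #
  covered (6 px):
    · · # # · · · · · · · ·
    · · · · # # # · · · · ·
    · · · · · · # · · · · ·
    · · · · · · · · · · · ·
    · · · · · · · · · · · ·
    · · · · · · · · · · · ·

Final: 6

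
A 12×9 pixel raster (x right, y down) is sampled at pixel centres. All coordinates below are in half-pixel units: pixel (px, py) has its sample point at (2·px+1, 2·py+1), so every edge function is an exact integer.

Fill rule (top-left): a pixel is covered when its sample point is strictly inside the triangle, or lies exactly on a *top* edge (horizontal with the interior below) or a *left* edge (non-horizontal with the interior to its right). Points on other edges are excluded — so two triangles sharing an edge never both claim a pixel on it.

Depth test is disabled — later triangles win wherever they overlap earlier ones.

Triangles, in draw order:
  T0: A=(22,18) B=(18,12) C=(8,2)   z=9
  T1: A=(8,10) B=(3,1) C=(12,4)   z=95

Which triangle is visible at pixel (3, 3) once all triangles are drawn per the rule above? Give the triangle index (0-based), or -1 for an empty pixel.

T0:
  2·area = 20  (B↔C swapped to make it positive)
  edge (22, 18)→(8, 2): d=(-14,-16) top-left  bias=+0
  edge (8, 2)→(18, 12): d=(10,10) right/bottom  bias=-1
  edge (18, 12)→(22, 18): d=(4,6) right/bottom  bias=-1
    (3,0)@(7, 1): e=[-2,0,22] → ·  [on edge]
    (4,1)@(9, 3): e=[2,0,18] → ·  [on edge]
    (5,2)@(11, 5): e=[6,0,14] → ·  [on edge]
    (6,3)@(13, 7): e=[10,0,10] → ·  [on edge]
    (7,4)@(15, 9): e=[14,0,6] → ·  [on edge]
    (8,5)@(17, 11): e=[18,0,2] → ·  [on edge]
    (9,6)@(19, 13): e=[22,0,-2] → ·  [on edge]
    (10,7)@(21, 15): e=[26,0,-6] → ·  [on edge]
    (11,8)@(23, 17): e=[30,0,-10] → ·  [on edge]
  covered (0 px):
    · · · · · · · · · · · ·
    · · · · · · · · · · · ·
    · · · · · · · · · · · ·
    · · · · · · · · · · · ·
    · · · · · · · · · · · ·
    · · · · · · · · · · · ·
    · · · · · · · · · · · ·
    · · · · · · · · · · · ·
    · · · · · · · · · · · ·
T1:
  2·area = 66
  edge (8, 10)→(3, 1): d=(-5,-9) top-left  bias=+0
  edge (3, 1)→(12, 4): d=(9,3) right/bottom  bias=-1
  edge (12, 4)→(8, 10): d=(-4,6) right/bottom  bias=-1
    (1,0)@(3, 1): e=[0,0,66] → ·  [on edge]
    (2,1)@(5, 3): e=[8,12,46] → █
    (3,1)@(7, 3): e=[26,6,34] → █
    (4,1)@(9, 3): e=[44,0,22] → ·  [on edge]
    (2,2)@(5, 5): e=[-2,30,38] → ·
    (3,2)@(7, 5): e=[16,24,26] → █
    (4,2)@(9, 5): e=[34,18,14] → █
    (5,2)@(11, 5): e=[52,12,2] → █
    (6,2)@(13, 5): e=[70,6,-10] → ·
    (7,2)@(15, 5): e=[88,0,-22] → ·  [on edge]
    (3,3)@(7, 7): e=[6,42,18] → █
    (5,3)@(11, 7): e=[42,30,-6] → ·
    (10,3)@(21, 7): e=[132,0,-66] → ·  [on edge]
  covered (7 px):
    · · · · · · · · · · · ·
    · · █ █ · · · · · · · ·
    · · · █ █ █ · · · · · ·
    · · · █ █ · · · · · · ·
    · · · · · · · · · · · ·
    · · · · · · · · · · · ·
    · · · · · · · · · · · ·
    · · · · · · · · · · · ·
    · · · · · · · · · · · ·

Z-buffer (winner per pixel, '.' = empty):
  . . . . . . . . . . . .
  . . 1 1 . . . . . . . .
  . . . 1 1 1 . . . . . .
  . . . 1 1 . . . . . . .
  . . . . . . . . . . . .
  . . . . . . . . . . . .
  . . . . . . . . . . . .
  . . . . . . . . . . . .
  . . . . . . . . . . . .

Result: 1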